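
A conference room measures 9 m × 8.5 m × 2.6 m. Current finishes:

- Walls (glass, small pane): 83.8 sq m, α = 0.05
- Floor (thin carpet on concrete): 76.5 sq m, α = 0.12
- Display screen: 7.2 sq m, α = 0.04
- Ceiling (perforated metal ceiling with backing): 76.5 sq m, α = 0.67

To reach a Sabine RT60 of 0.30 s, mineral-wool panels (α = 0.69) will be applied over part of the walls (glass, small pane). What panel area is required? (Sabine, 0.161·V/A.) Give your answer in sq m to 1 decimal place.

Total absorption A₁ = 83.8·0.05 + 76.5·0.12 + 7.2·0.04 + 76.5·0.67
  = 4.190 + 9.180 + 0.288 + 51.255 = 64.913 sq m sabins.
Required A₂ = 0.161·198.9/0.30 = 106.743 sabins.
Absorption to add: 106.743 − 64.913 = 41.830 sabins.
Net gain per sq m: Δα = 0.69 − 0.05 = 0.64.
Area = ΔA/Δα = 41.830/0.64 = 65.4 sq m.

65.4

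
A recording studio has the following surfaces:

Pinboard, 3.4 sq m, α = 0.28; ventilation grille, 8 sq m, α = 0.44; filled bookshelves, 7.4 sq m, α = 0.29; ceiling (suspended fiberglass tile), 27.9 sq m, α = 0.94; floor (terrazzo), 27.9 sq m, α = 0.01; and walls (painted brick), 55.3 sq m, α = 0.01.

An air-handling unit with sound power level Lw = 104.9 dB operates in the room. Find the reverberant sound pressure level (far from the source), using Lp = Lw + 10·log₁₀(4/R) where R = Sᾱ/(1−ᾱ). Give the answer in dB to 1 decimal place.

94.3 dB

A = 33.676 sabins; S = 129.9 sq m.
ᾱ = 0.2592, so room constant R = A/(1−ᾱ) = 45.459 sq m.
Lp = Lw + 10 log₁₀(4/R) = 104.9 -10.56 = 94.3 dB.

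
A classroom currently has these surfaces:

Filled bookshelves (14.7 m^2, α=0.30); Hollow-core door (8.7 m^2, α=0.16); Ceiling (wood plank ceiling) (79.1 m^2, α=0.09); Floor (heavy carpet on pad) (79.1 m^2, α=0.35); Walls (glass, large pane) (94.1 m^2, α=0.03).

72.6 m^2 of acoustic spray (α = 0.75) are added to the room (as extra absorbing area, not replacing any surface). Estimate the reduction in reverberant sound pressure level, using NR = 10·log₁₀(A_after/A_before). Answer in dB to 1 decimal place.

A_before = Σ Sᵢαᵢ = 14.7*0.30 + 8.7*0.16 + 79.1*0.09 + 79.1*0.35 + 94.1*0.03 = 43.429 sabins.
Treatment contributes 72.6·0.75 = 54.450 sabins.
A_after = 43.429 + 54.450 = 97.879 sabins.
NR = 10·log₁₀(97.879/43.429) = 3.5 dB.

3.5 dB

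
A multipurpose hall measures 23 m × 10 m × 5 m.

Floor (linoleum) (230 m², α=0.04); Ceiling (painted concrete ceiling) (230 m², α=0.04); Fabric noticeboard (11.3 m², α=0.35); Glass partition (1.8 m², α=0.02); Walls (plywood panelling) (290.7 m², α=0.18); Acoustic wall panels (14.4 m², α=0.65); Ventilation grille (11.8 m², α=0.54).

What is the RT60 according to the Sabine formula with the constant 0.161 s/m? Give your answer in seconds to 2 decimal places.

Total absorption A = 230*0.04 + 230*0.04 + 11.3*0.35 + 1.8*0.02 + 290.7*0.18 + 14.4*0.65 + 11.8*0.54
  = 9.200 + 9.200 + 3.955 + 0.036 + 52.326 + 9.360 + 6.372 = 90.449 m² sabins.
Room volume: 1150 m³.
T = 0.161 V/A = 0.161·1150/90.449 = 2.05 s.

2.05 s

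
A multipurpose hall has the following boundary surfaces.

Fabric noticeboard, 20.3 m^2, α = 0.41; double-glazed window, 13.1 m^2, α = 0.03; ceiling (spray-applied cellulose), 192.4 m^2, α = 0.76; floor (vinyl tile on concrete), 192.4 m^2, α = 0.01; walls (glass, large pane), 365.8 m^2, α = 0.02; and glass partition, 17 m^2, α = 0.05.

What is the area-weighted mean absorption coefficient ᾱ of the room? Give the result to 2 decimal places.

Total surface area S = 801.0 m^2.
Σ(Sᵢαᵢ) = 20.3·0.41 + 13.1·0.03 + 192.4·0.76 + 192.4·0.01 + 365.8·0.02 + 17·0.05 = 165.030.
ᾱ = 165.030 / 801.0 = 0.21.

0.21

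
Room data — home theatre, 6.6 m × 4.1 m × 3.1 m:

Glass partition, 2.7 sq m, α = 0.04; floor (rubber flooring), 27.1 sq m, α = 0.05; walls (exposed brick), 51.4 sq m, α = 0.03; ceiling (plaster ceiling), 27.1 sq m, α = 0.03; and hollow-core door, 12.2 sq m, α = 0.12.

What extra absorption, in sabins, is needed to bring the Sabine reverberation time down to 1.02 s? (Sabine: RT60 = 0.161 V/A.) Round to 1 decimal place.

8.0 sabins

Total absorption A₁ = 2.7*0.04 + 27.1*0.05 + 51.4*0.03 + 27.1*0.03 + 12.2*0.12
  = 0.108 + 1.355 + 1.542 + 0.813 + 1.464 = 5.282 sq m sabins.
For T = 1.02 s, need A₂ = 0.161·V/T = 0.161·83.886/1.02 = 13.241 sabins.
Shortfall: 13.241 − 5.282 = 8.0 sabins.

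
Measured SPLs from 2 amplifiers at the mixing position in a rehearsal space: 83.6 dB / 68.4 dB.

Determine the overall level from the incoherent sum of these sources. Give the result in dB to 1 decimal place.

Σ 10^(Lᵢ/10) = 2.36e+08.
Combined level = 10 log₁₀(2.36e+08) = 83.7 dB.

83.7 dB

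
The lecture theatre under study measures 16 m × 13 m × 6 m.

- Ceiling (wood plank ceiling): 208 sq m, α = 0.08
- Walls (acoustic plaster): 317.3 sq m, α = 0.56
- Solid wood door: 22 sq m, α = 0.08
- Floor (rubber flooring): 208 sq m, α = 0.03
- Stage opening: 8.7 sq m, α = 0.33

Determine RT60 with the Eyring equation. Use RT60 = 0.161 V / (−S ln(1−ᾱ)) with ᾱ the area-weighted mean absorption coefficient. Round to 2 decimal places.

0.84 s

S = Σ Sᵢ = 764.0 sq m.
Absorption A = 208×0.08 + 317.3×0.56 + 22×0.08 + 208×0.03 + 8.7×0.33 = 205.199 sabins.
Mean coefficient ᾱ = A/S = 0.2686.
−S·ln(1−ᾱ) = −764.0 × ln(1 − 0.2686) = 238.975.
V = 16 × 13 × 6 = 1248 m³.
T = 0.161·V/[−S·ln(1−ᾱ)] = 0.161·1248/238.975 = 0.84 s.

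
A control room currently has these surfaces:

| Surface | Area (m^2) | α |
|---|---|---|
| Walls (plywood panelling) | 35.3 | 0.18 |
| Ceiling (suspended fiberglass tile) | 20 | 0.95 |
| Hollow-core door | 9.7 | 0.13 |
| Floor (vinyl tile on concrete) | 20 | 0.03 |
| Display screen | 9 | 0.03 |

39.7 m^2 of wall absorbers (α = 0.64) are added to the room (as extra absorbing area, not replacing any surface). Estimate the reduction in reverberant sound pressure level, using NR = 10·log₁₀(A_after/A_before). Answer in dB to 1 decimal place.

Equivalent absorption area: A_before = 35.3*0.18 + 20*0.95 + 9.7*0.13 + 20*0.03 + 9*0.03 = 27.485 m^2.
Treatment contributes 39.7·0.64 = 25.408 sabins.
A_after = 27.485 + 25.408 = 52.893 sabins.
Reduction = 10 log₁₀(A_after/A_before) = 10 log₁₀(1.9244) = 2.8 dB.

2.8 dB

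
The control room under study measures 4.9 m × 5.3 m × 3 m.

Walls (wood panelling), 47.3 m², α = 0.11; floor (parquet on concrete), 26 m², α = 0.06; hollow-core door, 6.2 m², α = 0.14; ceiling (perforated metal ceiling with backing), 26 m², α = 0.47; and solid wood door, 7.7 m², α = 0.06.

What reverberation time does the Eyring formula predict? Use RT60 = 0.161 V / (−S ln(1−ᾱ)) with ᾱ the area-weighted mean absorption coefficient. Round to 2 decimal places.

S = Σ Sᵢ = 113.2 m².
Σ(Sᵢαᵢ) = 47.3·0.11 + 26·0.06 + 6.2·0.14 + 26·0.47 + 7.7·0.06 = 20.313.
ᾱ = 20.313 / 113.2 = 0.1794.
−S·ln(1−ᾱ) = −113.2 × ln(1 − 0.1794) = 22.382.
V = 4.9 × 5.3 × 3 = 77.91 m³.
T = 0.161·V/[−S·ln(1−ᾱ)] = 0.161·77.91/22.382 = 0.56 s.

0.56 s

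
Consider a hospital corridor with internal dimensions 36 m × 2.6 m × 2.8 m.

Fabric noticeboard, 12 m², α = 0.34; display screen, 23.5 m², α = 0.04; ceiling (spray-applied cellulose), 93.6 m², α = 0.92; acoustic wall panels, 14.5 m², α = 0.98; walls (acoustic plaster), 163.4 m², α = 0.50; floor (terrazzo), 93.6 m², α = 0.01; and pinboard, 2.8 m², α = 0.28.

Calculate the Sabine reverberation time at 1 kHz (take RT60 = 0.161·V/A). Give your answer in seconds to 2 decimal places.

Total absorption A = 12*0.34 + 23.5*0.04 + 93.6*0.92 + 14.5*0.98 + 163.4*0.50 + 93.6*0.01 + 2.8*0.28
  = 4.080 + 0.940 + 86.112 + 14.210 + 81.700 + 0.936 + 0.784 = 188.762 m² sabins.
Room volume: 262.08 m³.
T = 0.161 V/A = 0.161·262.08/188.762 = 0.22 s.

0.22 sec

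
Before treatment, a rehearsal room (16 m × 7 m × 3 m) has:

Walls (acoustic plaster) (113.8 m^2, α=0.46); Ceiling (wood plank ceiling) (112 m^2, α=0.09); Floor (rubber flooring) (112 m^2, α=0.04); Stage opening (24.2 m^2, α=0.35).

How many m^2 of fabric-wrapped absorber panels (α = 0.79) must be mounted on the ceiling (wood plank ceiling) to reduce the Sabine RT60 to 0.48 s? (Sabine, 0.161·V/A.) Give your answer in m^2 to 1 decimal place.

53.3

Summing Sᵢαᵢ: 52.348 + 10.080 + 4.480 + 8.470 → A₁ = 75.378 sabins.
Required A₂ = 0.161·336/0.48 = 112.700 sabins.
Absorption to add: 112.700 − 75.378 = 37.322 sabins.
Each m^2 of panel replacing the ceiling (wood plank ceiling) adds (0.79 − 0.09) = 0.70 sabins.
Area = ΔA/Δα = 37.322/0.70 = 53.3 m^2.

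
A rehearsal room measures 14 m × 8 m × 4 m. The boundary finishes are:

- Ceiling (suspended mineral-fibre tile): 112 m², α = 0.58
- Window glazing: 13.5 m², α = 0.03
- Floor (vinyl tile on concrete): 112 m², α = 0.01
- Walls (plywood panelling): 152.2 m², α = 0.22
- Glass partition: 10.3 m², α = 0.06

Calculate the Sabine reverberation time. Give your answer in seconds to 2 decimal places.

0.72 s

Total absorption A = 112×0.58 + 13.5×0.03 + 112×0.01 + 152.2×0.22 + 10.3×0.06
  = 64.960 + 0.405 + 1.120 + 33.484 + 0.618 = 100.587 m² sabins.
V = 14·8·4 = 448 m³.
T = 0.161 V/A = 0.161·448/100.587 = 0.72 s.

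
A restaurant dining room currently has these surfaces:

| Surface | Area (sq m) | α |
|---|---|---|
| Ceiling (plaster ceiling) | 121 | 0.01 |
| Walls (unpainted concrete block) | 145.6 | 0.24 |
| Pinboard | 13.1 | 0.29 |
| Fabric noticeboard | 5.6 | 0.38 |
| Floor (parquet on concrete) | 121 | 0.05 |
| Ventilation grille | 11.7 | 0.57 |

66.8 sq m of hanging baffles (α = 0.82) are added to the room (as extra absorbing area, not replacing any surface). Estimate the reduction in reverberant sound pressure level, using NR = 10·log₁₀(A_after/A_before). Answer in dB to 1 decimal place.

Total absorption A_before = 121×0.01 + 145.6×0.24 + 13.1×0.29 + 5.6×0.38 + 121×0.05 + 11.7×0.57
  = 1.210 + 34.944 + 3.799 + 2.128 + 6.050 + 6.669 = 54.800 sq m sabins.
Added absorption = 66.8 × 0.82 = 54.776 sabins.
New total A_after = 109.576 sabins.
Reduction = 10 log₁₀(A_after/A_before) = 10 log₁₀(1.9996) = 3.0 dB.

3.0 dB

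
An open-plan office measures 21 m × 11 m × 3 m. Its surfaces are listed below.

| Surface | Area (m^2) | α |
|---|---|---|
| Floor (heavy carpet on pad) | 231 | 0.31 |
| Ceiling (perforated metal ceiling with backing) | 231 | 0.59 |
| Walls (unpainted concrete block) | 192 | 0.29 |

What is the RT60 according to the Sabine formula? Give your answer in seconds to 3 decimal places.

0.423 sec

Total absorption A = 231×0.31 + 231×0.59 + 192×0.29
  = 71.610 + 136.290 + 55.680 = 263.580 m^2 sabins.
V = 21·11·3 = 693 m³.
T = 0.161 V/A = 0.161·693/263.580 = 0.423 s.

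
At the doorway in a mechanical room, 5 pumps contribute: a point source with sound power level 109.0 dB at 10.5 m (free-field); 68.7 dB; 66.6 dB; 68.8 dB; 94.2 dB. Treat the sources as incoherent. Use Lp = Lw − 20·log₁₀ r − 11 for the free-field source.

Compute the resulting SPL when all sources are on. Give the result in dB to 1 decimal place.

94.3 dB

Source at 10.5 m: Lp = 109.0 − 20·log₁₀(10.5) − 11 = 77.6 dB.
Converting to relative power and adding: 10^(77.6/10) + 10^(68.7/10) + 10^(66.6/10) + 10^(68.8/10) + 10^(94.2/10) = 2.707e+09.
Combined level = 10 log₁₀(2.707e+09) = 94.3 dB.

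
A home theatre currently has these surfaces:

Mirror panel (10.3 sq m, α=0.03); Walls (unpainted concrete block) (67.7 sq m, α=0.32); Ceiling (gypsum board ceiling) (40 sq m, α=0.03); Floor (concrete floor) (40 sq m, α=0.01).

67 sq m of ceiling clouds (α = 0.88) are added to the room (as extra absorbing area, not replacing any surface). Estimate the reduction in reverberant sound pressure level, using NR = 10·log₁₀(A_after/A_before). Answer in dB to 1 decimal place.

Summing Sᵢαᵢ: 0.309 + 21.664 + 1.200 + 0.400 → A_before = 23.573 sabins.
Added absorption = 67 × 0.88 = 58.960 sabins.
A_after = 23.573 + 58.960 = 82.533 sabins.
Reduction = 10 log₁₀(A_after/A_before) = 10 log₁₀(3.5012) = 5.4 dB.

5.4 dB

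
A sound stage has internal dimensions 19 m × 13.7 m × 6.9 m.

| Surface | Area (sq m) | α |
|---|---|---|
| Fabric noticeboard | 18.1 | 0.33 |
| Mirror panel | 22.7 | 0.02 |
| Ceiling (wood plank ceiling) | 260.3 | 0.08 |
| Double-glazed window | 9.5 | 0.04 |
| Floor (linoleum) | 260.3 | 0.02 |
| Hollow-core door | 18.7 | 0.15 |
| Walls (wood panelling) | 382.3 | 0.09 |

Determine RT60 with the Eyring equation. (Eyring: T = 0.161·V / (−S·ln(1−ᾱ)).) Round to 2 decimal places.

3.98 s

Total surface area S = 18.1 + 22.7 + 260.3 + 9.5 + 260.3 + 18.7 + 382.3 = 971.9 sq m.
Absorption A = 18.1×0.33 + 22.7×0.02 + 260.3×0.08 + 9.5×0.04 + 260.3×0.02 + 18.7×0.15 + 382.3×0.09 = 70.049 sabins.
Mean coefficient ᾱ = A/S = 0.0721.
Eyring denominator: −S ln(1−ᾱ) = 72.729.
V = 19 × 13.7 × 6.9 = 1796.07 m³.
RT60 = 0.161 × 1796.07 / 72.729 = 3.98 s.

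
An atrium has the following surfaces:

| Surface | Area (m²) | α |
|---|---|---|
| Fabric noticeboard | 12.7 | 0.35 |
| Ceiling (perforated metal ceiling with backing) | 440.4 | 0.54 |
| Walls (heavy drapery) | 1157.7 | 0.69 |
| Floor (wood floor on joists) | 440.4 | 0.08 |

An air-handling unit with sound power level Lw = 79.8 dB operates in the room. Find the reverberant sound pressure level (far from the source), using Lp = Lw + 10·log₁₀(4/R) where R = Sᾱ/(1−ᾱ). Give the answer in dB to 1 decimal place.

Σ(Sᵢαᵢ) = 12.7·0.35 + 440.4·0.54 + 1157.7·0.69 + 440.4·0.08 = 1076.306; total area S = 2051.2 m².
ᾱ = 0.5247, so room constant R = A/(1−ᾱ) = 2264.477 m².
Lp = Lw + 10 log₁₀(4/R) = 79.8 -27.53 = 52.3 dB.

52.3 dB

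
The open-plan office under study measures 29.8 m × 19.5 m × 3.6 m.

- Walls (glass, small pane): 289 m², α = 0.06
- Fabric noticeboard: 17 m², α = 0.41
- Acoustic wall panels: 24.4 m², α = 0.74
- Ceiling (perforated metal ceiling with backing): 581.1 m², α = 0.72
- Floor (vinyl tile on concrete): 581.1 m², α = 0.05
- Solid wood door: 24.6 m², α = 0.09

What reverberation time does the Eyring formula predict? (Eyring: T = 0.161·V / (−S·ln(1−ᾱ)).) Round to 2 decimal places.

Total surface area S = 289 + 17 + 24.4 + 581.1 + 581.1 + 24.6 = 1517.2 m².
Absorption A = 289·0.06 + 17·0.41 + 24.4·0.74 + 581.1·0.72 + 581.1·0.05 + 24.6·0.09 = 492.027 sabins.
ᾱ = 492.027 / 1517.2 = 0.3243.
Eyring denominator: −S ln(1−ᾱ) = 594.752.
V = 29.8 × 19.5 × 3.6 = 2091.96 m³.
RT60 = 0.161 × 2091.96 / 594.752 = 0.57 s.

0.57 sec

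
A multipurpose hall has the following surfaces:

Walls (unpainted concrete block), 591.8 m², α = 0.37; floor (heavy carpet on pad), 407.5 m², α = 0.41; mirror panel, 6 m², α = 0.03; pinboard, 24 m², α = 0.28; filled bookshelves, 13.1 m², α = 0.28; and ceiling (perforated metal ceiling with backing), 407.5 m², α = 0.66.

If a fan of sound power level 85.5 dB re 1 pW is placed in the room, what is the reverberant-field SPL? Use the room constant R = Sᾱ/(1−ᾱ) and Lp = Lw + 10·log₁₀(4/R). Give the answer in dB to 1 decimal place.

60.6 dB

Σ(Sᵢαᵢ) = 591.8×0.37 + 407.5×0.41 + 6×0.03 + 24×0.28 + 13.1×0.28 + 407.5×0.66 = 665.559; total area S = 1449.9 m².
ᾱ = 0.4590, so room constant R = A/(1−ᾱ) = 1230.238 m².
Lp = Lw + 10 log₁₀(4/R) = 85.5 -24.88 = 60.6 dB.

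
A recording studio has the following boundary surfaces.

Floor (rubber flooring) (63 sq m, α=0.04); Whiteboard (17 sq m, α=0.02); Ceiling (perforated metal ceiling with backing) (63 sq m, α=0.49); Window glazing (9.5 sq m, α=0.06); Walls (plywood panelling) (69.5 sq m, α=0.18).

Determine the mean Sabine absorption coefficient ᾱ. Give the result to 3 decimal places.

Total surface area S = 222.0 sq m.
Weighted sum Σ Sα = 46.810.
ᾱ = A/S = 0.211.

0.211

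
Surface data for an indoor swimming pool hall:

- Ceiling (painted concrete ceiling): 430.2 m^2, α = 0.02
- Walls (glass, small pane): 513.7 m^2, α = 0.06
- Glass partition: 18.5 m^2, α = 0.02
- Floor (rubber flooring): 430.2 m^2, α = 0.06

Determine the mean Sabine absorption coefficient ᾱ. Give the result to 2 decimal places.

0.05

Total surface area S = 1392.6 m^2.
Weighted sum Σ Sα = 65.608.
ᾱ = 65.608 / 1392.6 = 0.05.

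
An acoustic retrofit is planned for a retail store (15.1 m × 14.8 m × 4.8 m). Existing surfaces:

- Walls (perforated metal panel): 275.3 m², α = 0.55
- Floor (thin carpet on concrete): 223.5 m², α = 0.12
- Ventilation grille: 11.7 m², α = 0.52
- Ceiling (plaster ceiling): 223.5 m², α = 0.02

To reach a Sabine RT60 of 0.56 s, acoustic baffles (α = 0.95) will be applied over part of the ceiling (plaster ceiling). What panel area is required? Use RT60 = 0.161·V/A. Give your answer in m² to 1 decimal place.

128.6

Total absorption A₁ = 275.3*0.55 + 223.5*0.12 + 11.7*0.52 + 223.5*0.02
  = 151.415 + 26.820 + 6.084 + 4.470 = 188.789 m² sabins.
V = 1072.704 m³. Target absorption A₂ = 0.161 × 1072.704 / 0.56 = 308.402 sabins.
ΔA needed = 308.402 − 188.789 = 119.613 sabins.
Each m² of panel replacing the ceiling (plaster ceiling) adds (0.95 − 0.02) = 0.93 sabins.
Panel area = 119.613 / 0.93 = 128.6 m².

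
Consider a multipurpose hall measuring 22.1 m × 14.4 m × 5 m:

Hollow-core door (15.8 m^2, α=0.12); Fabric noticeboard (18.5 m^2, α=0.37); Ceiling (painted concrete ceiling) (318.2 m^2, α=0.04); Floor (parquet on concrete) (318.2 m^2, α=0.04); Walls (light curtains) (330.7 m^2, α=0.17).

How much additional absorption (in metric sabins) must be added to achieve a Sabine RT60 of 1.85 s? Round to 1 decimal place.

A₁ = Σ Sᵢαᵢ = 15.8×0.12 + 18.5×0.37 + 318.2×0.04 + 318.2×0.04 + 330.7×0.17 = 90.416 sabins.
Target A₂ = 0.161·1591.2/1.85 = 138.477 sabins (V = 1591.2 m³).
Shortfall: 138.477 − 90.416 = 48.1 sabins.

48.1 sabins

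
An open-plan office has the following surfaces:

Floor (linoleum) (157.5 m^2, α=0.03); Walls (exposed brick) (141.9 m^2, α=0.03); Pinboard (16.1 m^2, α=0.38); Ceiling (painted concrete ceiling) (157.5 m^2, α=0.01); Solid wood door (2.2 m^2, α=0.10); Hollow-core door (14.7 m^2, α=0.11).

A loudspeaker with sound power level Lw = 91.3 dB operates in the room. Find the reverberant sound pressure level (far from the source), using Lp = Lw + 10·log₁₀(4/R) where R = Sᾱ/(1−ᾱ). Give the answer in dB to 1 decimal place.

84.5 dB

A = 18.512 sabins; S = 489.9 m^2.
ᾱ = 0.0378, so room constant R = A/(1−ᾱ) = 19.239 m^2.
Lp = Lw + 10 log₁₀(4/R) = 91.3 -6.82 = 84.5 dB.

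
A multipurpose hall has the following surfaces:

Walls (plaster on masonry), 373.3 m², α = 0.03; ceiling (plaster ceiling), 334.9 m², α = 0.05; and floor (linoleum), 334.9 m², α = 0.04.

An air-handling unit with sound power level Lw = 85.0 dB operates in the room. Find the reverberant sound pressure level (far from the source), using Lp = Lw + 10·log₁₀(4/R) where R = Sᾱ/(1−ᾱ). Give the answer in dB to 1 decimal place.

74.7 dB

Σ(Sᵢαᵢ) = 373.3·0.03 + 334.9·0.05 + 334.9·0.04 = 41.340; total area S = 1043.1 m².
ᾱ = 0.0396, so room constant R = A/(1−ᾱ) = 43.045 m².
Lp = Lw + 10 log₁₀(4/R) = 85.0 -10.32 = 74.7 dB.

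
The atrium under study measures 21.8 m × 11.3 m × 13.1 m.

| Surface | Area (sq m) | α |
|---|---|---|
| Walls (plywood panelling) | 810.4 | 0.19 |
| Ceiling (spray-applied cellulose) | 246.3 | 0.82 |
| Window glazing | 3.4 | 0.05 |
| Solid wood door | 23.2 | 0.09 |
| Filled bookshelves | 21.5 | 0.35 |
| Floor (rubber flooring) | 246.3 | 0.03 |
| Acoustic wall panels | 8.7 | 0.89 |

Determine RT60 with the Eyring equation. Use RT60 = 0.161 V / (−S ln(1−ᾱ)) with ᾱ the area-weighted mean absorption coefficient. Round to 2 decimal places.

1.16 sec

Total surface area S = 810.4 + 246.3 + 3.4 + 23.2 + 21.5 + 246.3 + 8.7 = 1359.8 sq m.
Absorption A = 810.4·0.19 + 246.3·0.82 + 3.4·0.05 + 23.2·0.09 + 21.5·0.35 + 246.3·0.03 + 8.7·0.89 = 380.857 sabins.
ᾱ = 380.857 / 1359.8 = 0.2801.
Eyring denominator: −S ln(1−ᾱ) = 446.889.
V = 21.8 × 11.3 × 13.1 = 3227.054 m³.
T = 0.161·V/[−S·ln(1−ᾱ)] = 0.161·3227.054/446.889 = 1.16 s.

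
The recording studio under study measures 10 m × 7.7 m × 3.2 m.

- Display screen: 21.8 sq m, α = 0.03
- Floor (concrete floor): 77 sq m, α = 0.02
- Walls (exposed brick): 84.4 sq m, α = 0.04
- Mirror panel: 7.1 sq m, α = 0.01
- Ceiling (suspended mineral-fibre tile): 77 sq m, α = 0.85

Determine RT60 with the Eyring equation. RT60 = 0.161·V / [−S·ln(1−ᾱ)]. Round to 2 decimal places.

0.48 seconds

Total surface area S = 21.8 + 77 + 84.4 + 7.1 + 77 = 267.3 sq m.
Σ(Sᵢαᵢ) = 21.8×0.03 + 77×0.02 + 84.4×0.04 + 7.1×0.01 + 77×0.85 = 71.091.
Mean coefficient ᾱ = A/S = 0.2660.
−S·ln(1−ᾱ) = −267.3 × ln(1 − 0.2660) = 82.662.
V = 10 × 7.7 × 3.2 = 246.4 m³.
RT60 = 0.161 × 246.4 / 82.662 = 0.48 s.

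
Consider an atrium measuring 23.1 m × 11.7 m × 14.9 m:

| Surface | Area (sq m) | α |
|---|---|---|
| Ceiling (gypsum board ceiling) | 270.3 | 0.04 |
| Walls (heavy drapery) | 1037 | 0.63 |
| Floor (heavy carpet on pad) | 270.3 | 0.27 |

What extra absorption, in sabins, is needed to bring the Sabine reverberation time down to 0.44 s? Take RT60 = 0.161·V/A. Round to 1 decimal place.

A₁ = Σ Sᵢαᵢ = 270.3*0.04 + 1037*0.63 + 270.3*0.27 = 737.103 sabins.
V = 4027.023 m³. Required absorption A₂ = 0.161 × 4027.023 / 0.44 = 1473.524 sabins.
Shortfall: 1473.524 − 737.103 = 736.4 sabins.

736.4 sabins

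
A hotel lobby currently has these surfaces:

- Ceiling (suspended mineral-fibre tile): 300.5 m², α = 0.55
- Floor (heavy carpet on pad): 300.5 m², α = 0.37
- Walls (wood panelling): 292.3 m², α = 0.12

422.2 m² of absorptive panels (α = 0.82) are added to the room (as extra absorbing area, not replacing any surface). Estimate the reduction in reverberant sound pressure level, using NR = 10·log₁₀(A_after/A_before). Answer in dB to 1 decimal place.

A_before = Σ Sᵢαᵢ = 300.5×0.55 + 300.5×0.37 + 292.3×0.12 = 311.536 sabins.
Added absorption = 422.2 × 0.82 = 346.204 sabins.
A_after = 311.536 + 346.204 = 657.740 sabins.
Reduction = 10 log₁₀(A_after/A_before) = 10 log₁₀(2.1113) = 3.2 dB.

3.2 dB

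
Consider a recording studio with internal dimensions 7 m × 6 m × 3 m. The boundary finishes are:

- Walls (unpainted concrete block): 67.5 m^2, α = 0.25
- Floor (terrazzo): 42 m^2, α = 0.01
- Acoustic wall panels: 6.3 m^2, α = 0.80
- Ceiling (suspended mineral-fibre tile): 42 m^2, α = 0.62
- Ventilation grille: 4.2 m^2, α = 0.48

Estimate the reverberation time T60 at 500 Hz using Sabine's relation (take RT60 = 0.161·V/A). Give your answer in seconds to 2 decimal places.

0.40 s

A = Σ Sᵢαᵢ = 67.5*0.25 + 42*0.01 + 6.3*0.80 + 42*0.62 + 4.2*0.48 = 50.391 sabins.
V = 7·6·3 = 126 m³.
RT60 = 0.161 · V / A = 0.161 × 126 / 50.391 = 0.40 s.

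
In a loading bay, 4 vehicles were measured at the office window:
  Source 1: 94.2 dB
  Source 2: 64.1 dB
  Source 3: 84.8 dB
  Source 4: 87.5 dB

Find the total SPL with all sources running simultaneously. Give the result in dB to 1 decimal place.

Sum in the linear (power) domain: Σ 10^(Lᵢ/10) = 10^(94.2/10) + 10^(64.1/10) + 10^(84.8/10) + 10^(87.5/10) = 3.497e+09.
Back to dB: 10·log₁₀ Σ = 95.4 dB.

95.4 dB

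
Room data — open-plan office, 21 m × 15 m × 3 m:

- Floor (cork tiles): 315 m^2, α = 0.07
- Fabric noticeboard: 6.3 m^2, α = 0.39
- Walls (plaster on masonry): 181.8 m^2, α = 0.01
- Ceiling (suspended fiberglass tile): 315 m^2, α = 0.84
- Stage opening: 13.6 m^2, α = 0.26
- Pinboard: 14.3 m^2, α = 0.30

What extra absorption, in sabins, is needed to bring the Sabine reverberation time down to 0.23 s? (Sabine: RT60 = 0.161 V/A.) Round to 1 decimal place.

362.7 sabins

Equivalent absorption area: A₁ = 315*0.07 + 6.3*0.39 + 181.8*0.01 + 315*0.84 + 13.6*0.26 + 14.3*0.30 = 298.751 m^2.
For T = 0.23 s, need A₂ = 0.161·V/T = 0.161·945/0.23 = 661.500 sabins.
Shortfall: 661.500 − 298.751 = 362.7 sabins.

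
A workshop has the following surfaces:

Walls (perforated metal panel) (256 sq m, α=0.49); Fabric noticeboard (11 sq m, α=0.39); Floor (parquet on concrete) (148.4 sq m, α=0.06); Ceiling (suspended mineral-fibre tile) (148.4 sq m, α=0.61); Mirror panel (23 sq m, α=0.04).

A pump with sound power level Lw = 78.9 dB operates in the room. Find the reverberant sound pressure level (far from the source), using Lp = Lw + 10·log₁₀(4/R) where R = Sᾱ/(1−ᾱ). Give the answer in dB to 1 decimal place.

59.1 dB

Σ(Sᵢαᵢ) = 256×0.49 + 11×0.39 + 148.4×0.06 + 148.4×0.61 + 23×0.04 = 230.078; total area S = 586.8 sq m.
ᾱ = 230.078/586.8 = 0.3921; R = Sᾱ/(1−ᾱ) = 230.078/(1−0.3921) = 378.480 sq m.
Lp = Lw + 10 log₁₀(4/R) = 78.9 -19.76 = 59.1 dB.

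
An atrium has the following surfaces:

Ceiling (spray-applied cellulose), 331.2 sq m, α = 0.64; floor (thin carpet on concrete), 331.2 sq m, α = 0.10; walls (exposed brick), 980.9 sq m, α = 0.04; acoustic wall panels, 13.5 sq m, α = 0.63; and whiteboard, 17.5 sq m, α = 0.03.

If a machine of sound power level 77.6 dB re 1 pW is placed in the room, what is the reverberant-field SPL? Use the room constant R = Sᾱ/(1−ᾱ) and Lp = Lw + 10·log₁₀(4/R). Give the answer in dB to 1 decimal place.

Σ(Sᵢαᵢ) = 331.2·0.64 + 331.2·0.10 + 980.9·0.04 + 13.5·0.63 + 17.5·0.03 = 293.354; total area S = 1674.3 sq m.
ᾱ = 293.354/1674.3 = 0.1752; R = Sᾱ/(1−ᾱ) = 293.354/(1−0.1752) = 355.667 sq m.
Lp = 77.6 + 10·log₁₀(4/355.667) = 77.6 + (-19.49) = 58.1 dB.

58.1 dB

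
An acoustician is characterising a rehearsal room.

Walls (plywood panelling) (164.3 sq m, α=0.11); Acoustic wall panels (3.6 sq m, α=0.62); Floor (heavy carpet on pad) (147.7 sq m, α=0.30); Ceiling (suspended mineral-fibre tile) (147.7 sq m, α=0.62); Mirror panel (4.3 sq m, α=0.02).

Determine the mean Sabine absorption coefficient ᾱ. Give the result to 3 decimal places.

Total surface area S = 467.6 sq m.
Σ(Sᵢαᵢ) = 164.3×0.11 + 3.6×0.62 + 147.7×0.30 + 147.7×0.62 + 4.3×0.02 = 156.275.
ᾱ = A/S = 0.334.

0.334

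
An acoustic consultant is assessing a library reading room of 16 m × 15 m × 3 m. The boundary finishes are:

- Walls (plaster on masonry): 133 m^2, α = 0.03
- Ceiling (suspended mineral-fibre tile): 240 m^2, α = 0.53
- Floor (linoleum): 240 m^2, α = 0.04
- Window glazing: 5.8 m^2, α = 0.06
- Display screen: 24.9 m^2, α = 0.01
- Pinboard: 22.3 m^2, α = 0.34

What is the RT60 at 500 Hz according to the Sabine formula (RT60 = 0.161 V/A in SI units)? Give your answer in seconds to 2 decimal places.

Equivalent absorption area: A = 133×0.03 + 240×0.53 + 240×0.04 + 5.8×0.06 + 24.9×0.01 + 22.3×0.34 = 148.969 m^2.
Volume V = 16 × 15 × 3 = 720 m³.
T = 0.161 V/A = 0.161·720/148.969 = 0.78 s.

0.78 s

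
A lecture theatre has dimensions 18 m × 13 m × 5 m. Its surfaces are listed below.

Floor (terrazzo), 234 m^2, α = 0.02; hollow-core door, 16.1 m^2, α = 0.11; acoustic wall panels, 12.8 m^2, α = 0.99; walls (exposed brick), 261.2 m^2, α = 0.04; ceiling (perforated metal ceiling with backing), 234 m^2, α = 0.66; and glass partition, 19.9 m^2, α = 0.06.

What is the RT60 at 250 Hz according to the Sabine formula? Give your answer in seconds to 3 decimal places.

1.017 sec

A = Σ Sᵢαᵢ = 234·0.02 + 16.1·0.11 + 12.8·0.99 + 261.2·0.04 + 234·0.66 + 19.9·0.06 = 185.205 sabins.
Room volume: 1170 m³.
RT60 = 0.161 · V / A = 0.161 × 1170 / 185.205 = 1.017 s.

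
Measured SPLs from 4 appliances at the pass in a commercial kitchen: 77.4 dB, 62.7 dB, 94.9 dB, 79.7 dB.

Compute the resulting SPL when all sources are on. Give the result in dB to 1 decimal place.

95.1 dB

Sum in the linear (power) domain: Σ 10^(Lᵢ/10) = 10^(77.4/10) + 10^(62.7/10) + 10^(94.9/10) + 10^(79.7/10) = 3.24e+09.
Back to dB: 10·log₁₀ Σ = 95.1 dB.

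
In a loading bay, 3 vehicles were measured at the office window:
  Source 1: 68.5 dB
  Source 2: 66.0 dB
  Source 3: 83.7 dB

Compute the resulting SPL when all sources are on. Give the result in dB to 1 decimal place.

83.9 dB

Sum in the linear (power) domain: Σ 10^(Lᵢ/10) = 10^(68.5/10) + 10^(66.0/10) + 10^(83.7/10) = 2.455e+08.
Back to dB: 10·log₁₀ Σ = 83.9 dB.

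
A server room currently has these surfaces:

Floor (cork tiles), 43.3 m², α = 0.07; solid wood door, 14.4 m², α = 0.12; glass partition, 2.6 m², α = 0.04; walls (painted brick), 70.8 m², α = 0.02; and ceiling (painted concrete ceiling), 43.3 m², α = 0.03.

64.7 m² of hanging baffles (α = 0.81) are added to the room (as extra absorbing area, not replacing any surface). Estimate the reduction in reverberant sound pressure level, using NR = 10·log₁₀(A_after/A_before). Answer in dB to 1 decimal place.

9.0 dB

Summing Sᵢαᵢ: 3.031 + 1.728 + 0.104 + 1.416 + 1.299 → A_before = 7.578 sabins.
Treatment contributes 64.7·0.81 = 52.407 sabins.
A_after = 7.578 + 52.407 = 59.985 sabins.
Reduction = 10 log₁₀(A_after/A_before) = 10 log₁₀(7.9157) = 9.0 dB.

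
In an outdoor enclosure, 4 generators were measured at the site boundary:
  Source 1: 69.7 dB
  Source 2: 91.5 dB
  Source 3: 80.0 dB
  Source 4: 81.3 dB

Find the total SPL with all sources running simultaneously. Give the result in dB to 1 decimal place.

Sum in the linear (power) domain: Σ 10^(Lᵢ/10) = 10^(69.7/10) + 10^(91.5/10) + 10^(80.0/10) + 10^(81.3/10) = 1.657e+09.
Combined level = 10 log₁₀(1.657e+09) = 92.2 dB.

92.2 dB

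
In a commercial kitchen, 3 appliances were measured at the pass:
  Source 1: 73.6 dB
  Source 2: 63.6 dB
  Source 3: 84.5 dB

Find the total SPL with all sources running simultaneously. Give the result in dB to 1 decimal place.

Sum in the linear (power) domain: Σ 10^(Lᵢ/10) = 10^(73.6/10) + 10^(63.6/10) + 10^(84.5/10) = 3.07e+08.
Back to dB: 10·log₁₀ Σ = 84.9 dB.

84.9 dB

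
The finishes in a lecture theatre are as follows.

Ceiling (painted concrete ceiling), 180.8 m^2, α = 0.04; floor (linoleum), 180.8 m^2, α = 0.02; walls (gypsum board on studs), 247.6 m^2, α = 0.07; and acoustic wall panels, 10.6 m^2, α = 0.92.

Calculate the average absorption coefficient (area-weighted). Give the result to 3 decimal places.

S = Σ Sᵢ = 180.8 + 180.8 + 247.6 + 10.6 = 619.8 m^2.
Σ(Sᵢαᵢ) = 180.8·0.04 + 180.8·0.02 + 247.6·0.07 + 10.6·0.92 = 37.932.
ᾱ = A/S = 0.061.

0.061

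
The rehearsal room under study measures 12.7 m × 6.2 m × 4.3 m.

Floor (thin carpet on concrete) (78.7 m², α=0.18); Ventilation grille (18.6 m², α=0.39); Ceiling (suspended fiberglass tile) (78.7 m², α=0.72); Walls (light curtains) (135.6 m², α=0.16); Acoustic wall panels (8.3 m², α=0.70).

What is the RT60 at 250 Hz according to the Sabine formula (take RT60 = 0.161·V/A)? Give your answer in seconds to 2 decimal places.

A = Σ Sᵢαᵢ = 78.7×0.18 + 18.6×0.39 + 78.7×0.72 + 135.6×0.16 + 8.3×0.70 = 105.590 sabins.
Room volume: 338.582 m³.
T = 0.161 V/A = 0.161·338.582/105.590 = 0.52 s.

0.52 s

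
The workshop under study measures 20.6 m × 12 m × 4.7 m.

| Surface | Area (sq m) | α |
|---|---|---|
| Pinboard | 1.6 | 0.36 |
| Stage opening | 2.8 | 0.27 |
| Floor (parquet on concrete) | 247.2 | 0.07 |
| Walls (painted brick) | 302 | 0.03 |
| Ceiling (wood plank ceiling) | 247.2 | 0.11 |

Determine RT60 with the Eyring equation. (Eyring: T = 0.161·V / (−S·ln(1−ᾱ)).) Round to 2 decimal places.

3.29 s

Total surface area S = 1.6 + 2.8 + 247.2 + 302 + 247.2 = 800.8 sq m.
Σ(Sᵢαᵢ) = 1.6·0.36 + 2.8·0.27 + 247.2·0.07 + 302·0.03 + 247.2·0.11 = 54.888.
ᾱ = 54.888 / 800.8 = 0.0685.
−S·ln(1−ᾱ) = −800.8 × ln(1 − 0.0685) = 56.824.
V = 20.6 × 12 × 4.7 = 1161.84 m³.
RT60 = 0.161 × 1161.84 / 56.824 = 3.29 s.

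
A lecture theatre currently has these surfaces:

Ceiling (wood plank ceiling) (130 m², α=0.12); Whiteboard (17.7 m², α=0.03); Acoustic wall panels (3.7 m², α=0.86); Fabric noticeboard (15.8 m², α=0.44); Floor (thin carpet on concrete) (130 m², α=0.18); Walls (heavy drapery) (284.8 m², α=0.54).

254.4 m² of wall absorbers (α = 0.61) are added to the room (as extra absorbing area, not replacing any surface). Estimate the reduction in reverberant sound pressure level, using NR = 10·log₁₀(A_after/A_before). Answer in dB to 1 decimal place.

Summing Sᵢαᵢ: 15.600 + 0.531 + 3.182 + 6.952 + 23.400 + 153.792 → A_before = 203.457 sabins.
Added absorption = 254.4 × 0.61 = 155.184 sabins.
A_after = 203.457 + 155.184 = 358.641 sabins.
Reduction = 10 log₁₀(A_after/A_before) = 10 log₁₀(1.7627) = 2.5 dB.

2.5 dB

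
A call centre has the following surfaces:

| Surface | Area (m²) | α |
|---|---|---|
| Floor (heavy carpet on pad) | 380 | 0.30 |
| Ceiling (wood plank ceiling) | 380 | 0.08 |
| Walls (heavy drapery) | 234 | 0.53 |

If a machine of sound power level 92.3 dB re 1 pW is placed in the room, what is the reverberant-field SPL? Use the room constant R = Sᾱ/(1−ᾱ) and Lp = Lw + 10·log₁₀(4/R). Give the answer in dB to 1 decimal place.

72.7 dB

Σ(Sᵢαᵢ) = 380·0.30 + 380·0.08 + 234·0.53 = 268.420; total area S = 994.0 m².
ᾱ = 0.2700, so room constant R = A/(1−ᾱ) = 367.699 m².
Lp = Lw + 10 log₁₀(4/R) = 92.3 -19.63 = 72.7 dB.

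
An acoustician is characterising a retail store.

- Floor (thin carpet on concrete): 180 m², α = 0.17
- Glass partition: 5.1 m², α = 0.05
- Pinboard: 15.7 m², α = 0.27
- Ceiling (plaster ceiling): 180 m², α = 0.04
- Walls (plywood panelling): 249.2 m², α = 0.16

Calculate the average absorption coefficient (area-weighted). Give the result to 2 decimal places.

S = Σ Sᵢ = 180 + 5.1 + 15.7 + 180 + 249.2 = 630.0 m².
Σ(Sᵢαᵢ) = 180×0.17 + 5.1×0.05 + 15.7×0.27 + 180×0.04 + 249.2×0.16 = 82.166.
ᾱ = 82.166 / 630.0 = 0.13.

0.13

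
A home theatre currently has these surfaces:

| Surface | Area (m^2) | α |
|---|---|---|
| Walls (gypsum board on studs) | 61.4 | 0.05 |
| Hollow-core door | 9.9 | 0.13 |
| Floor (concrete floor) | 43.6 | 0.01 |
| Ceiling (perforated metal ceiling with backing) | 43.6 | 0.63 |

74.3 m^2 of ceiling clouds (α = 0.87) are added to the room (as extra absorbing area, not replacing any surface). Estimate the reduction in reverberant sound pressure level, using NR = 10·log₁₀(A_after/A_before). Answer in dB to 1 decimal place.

Equivalent absorption area: A_before = 61.4·0.05 + 9.9·0.13 + 43.6·0.01 + 43.6·0.63 = 32.261 m^2.
Added absorption = 74.3 × 0.87 = 64.641 sabins.
A_after = 32.261 + 64.641 = 96.902 sabins.
NR = 10·log₁₀(96.902/32.261) = 4.8 dB.

4.8 dB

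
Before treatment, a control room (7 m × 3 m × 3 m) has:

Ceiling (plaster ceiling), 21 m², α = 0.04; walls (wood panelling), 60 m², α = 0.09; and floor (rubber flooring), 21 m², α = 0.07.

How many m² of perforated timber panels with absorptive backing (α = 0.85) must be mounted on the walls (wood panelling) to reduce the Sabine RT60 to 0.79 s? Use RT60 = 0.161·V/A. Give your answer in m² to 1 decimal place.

A₁ = Σ Sᵢαᵢ = 21*0.04 + 60*0.09 + 21*0.07 = 7.710 sabins.
Required A₂ = 0.161·63/0.79 = 12.839 sabins.
Absorption to add: 12.839 − 7.710 = 5.129 sabins.
Each m² of panel replacing the walls (wood panelling) adds (0.85 − 0.09) = 0.76 sabins.
Panel area = 5.129 / 0.76 = 6.7 m².

6.7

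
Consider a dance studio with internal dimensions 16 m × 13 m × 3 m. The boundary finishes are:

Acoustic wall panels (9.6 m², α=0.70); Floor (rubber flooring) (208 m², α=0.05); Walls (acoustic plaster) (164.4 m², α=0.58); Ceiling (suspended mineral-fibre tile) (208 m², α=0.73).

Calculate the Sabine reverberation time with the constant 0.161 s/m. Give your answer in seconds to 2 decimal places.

Equivalent absorption area: A = 9.6*0.70 + 208*0.05 + 164.4*0.58 + 208*0.73 = 264.312 m².
V = 16·13·3 = 624 m³.
T = 0.161 V/A = 0.161·624/264.312 = 0.38 s.

0.38 s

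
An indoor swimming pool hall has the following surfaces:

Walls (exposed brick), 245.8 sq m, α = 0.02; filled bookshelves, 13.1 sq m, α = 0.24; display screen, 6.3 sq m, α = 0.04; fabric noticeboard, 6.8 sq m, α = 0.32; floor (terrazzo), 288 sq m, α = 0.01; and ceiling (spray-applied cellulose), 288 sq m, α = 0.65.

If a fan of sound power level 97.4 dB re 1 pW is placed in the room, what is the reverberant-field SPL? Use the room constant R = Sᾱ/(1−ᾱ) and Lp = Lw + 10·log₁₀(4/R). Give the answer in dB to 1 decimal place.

79.2 dB

Σ(Sᵢαᵢ) = 245.8·0.02 + 13.1·0.24 + 6.3·0.04 + 6.8·0.32 + 288·0.01 + 288·0.65 = 200.568; total area S = 848.0 sq m.
ᾱ = 200.568/848.0 = 0.2365; R = Sᾱ/(1−ᾱ) = 200.568/(1−0.2365) = 262.695 sq m.
Lp = Lw + 10 log₁₀(4/R) = 97.4 -18.17 = 79.2 dB.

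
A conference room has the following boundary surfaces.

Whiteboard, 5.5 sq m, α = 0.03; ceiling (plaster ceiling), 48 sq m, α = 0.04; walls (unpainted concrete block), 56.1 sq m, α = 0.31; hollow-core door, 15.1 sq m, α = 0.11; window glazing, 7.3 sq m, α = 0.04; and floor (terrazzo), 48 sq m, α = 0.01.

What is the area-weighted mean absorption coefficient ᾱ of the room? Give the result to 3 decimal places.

0.122

Total surface area S = 180.0 sq m.
Weighted sum Σ Sα = 21.909.
ᾱ = 21.909 / 180.0 = 0.122.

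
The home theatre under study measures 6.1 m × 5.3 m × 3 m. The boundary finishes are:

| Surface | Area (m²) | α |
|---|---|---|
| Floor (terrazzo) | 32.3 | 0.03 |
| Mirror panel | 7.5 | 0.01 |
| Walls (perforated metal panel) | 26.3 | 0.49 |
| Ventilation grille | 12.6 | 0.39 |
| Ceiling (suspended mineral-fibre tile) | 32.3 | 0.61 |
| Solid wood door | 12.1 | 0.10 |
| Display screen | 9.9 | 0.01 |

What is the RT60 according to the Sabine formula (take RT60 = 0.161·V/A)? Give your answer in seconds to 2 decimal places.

0.39 seconds

Equivalent absorption area: A = 32.3·0.03 + 7.5·0.01 + 26.3·0.49 + 12.6·0.39 + 32.3·0.61 + 12.1·0.10 + 9.9·0.01 = 39.857 m².
V = 6.1·5.3·3 = 96.99 m³.
RT60 = 0.161 · V / A = 0.161 × 96.99 / 39.857 = 0.39 s.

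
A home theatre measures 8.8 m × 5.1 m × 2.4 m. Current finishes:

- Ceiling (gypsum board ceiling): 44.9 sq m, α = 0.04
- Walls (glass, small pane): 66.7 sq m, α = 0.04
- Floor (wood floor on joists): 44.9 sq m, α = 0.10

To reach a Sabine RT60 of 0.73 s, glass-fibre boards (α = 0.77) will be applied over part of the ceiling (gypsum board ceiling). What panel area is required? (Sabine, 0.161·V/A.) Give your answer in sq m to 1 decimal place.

20.3

Equivalent absorption area: A₁ = 44.9×0.04 + 66.7×0.04 + 44.9×0.10 = 8.954 sq m.
Required A₂ = 0.161·107.712/0.73 = 23.756 sabins.
ΔA needed = 23.756 − 8.954 = 14.802 sabins.
Net gain per sq m: Δα = 0.77 − 0.04 = 0.73.
Panel area = 14.802 / 0.73 = 20.3 sq m.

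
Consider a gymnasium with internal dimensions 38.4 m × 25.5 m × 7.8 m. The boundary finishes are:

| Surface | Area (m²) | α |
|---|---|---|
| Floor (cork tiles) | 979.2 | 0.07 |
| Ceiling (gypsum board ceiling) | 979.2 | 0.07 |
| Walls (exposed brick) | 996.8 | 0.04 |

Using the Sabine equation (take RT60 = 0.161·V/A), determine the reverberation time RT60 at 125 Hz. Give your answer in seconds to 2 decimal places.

Summing Sᵢαᵢ: 68.544 + 68.544 + 39.872 → A = 176.960 sabins.
V = 38.4·25.5·7.8 = 7637.76 m³.
RT60 = 0.161 · V / A = 0.161 × 7637.76 / 176.960 = 6.95 s.

6.95 s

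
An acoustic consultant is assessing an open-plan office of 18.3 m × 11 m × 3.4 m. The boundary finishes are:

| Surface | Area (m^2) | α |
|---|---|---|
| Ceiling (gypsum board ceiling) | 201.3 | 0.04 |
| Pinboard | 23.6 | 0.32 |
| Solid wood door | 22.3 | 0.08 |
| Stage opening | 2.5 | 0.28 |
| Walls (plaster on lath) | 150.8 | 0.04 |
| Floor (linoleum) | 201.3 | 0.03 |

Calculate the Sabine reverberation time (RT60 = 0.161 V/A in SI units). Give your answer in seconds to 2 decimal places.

Summing Sᵢαᵢ: 8.052 + 7.552 + 1.784 + 0.700 + 6.032 + 6.039 → A = 30.159 sabins.
Volume V = 18.3 × 11 × 3.4 = 684.42 m³.
Sabine: RT60 = 0.161 × 684.42 / 30.159 = 3.65 s.

3.65 s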